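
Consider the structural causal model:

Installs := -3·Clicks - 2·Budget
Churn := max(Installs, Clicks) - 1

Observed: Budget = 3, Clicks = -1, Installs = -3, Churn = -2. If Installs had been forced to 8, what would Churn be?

7

The intervention breaks the incoming arrows to Installs: Installs := -3·Clicks - 2·Budget no longer applies, and Installs = 8.
Churn = max(Installs, Clicks) - 1  [with Installs=8, Clicks=-1]  = 7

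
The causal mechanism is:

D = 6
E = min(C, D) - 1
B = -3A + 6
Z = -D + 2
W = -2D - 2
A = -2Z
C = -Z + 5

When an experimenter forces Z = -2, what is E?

5

do(Z=-2) replaces the equation Z = -D + 2 with the constant Z = -2.
C = -Z + 5  [with Z=-2]  = 7
E = min(C, D) - 1  [with C=7, D=6]  = 5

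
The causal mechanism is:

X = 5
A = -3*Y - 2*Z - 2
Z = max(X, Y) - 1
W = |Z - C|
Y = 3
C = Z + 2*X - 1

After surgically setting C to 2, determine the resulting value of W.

Intervening sets C = 2 and removes its equation (C = Z + 2*X - 1).
Z = max(X, Y) - 1  [with X=5, Y=3]  = 4
W = |Z - C|  [with Z=4, C=2]  = 2

2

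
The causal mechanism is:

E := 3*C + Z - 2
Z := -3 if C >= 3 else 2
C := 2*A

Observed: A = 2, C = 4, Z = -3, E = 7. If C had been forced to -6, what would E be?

-18

Under do(C=-6), the mechanism C := 2*A is discarded; C is fixed at -6.
Z = -3 if C >= 3 else 2  [with C=-6]  = 2
E = 3*C + Z - 2  [with C=-6, Z=2]  = -18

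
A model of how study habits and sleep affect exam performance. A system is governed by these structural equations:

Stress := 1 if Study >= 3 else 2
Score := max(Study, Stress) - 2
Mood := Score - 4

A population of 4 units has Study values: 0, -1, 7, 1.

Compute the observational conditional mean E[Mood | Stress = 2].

-4

Conditioning on Stress=2 selects the 3 unit(s) with Study ∈ {0, -1, 1}. Their Mood values: -4, -4, -4. Mean = -4.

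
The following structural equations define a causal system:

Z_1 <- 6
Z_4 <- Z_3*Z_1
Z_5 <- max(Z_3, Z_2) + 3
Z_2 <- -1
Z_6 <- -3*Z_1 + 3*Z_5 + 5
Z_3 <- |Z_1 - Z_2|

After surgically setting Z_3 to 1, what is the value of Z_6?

The intervention breaks the incoming arrows to Z_3: Z_3 <- |Z_1 - Z_2| no longer applies, and Z_3 = 1.
Z_5 = max(Z_3, Z_2) + 3  [with Z_3=1, Z_2=-1]  = 4
Z_6 = -3*Z_1 + 3*Z_5 + 5  [with Z_1=6, Z_5=4]  = -1

-1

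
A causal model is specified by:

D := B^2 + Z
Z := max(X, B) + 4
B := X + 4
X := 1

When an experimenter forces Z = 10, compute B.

Under do(Z=10), the mechanism Z := max(X, B) + 4 is discarded; Z is fixed at 10.
Since B is not a descendant of the intervened variable, it is unaffected.
B = X + 4  [with X=1]  = 5

5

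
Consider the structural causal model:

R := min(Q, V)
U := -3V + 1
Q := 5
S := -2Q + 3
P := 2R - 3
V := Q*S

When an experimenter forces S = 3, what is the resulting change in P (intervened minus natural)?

do(S=3) replaces the equation S := -2Q + 3 with the constant S = 3.
V = Q*S  [with Q=5, S=3]  = 15
R = min(Q, V)  [with Q=5, V=15]  = 5
P = 2R - 3  [with R=5]  = 7
Without intervention: S = -2Q + 3  [with Q=5]  = -7; V = Q*S  [with Q=5, S=-7]  = -35; R = min(Q, V)  [with Q=5, V=-35]  = -35; P = 2R - 3  [with R=-35]  = -73.
Change = 7 − (-73) = 80.

80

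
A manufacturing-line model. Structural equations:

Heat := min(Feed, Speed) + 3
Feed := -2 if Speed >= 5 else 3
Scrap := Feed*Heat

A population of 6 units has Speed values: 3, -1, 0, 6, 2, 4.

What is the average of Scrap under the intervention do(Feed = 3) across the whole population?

Under do(Feed=3), Feed's equation is replaced by Feed=3 for every unit. Per-unit Scrap: 18, 6, 9, 18, 15, 18. Mean = 14.

14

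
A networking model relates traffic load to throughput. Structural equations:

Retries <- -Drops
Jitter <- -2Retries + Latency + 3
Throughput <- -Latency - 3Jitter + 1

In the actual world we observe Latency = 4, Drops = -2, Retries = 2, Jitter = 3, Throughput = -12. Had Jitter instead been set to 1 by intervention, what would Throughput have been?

Intervening sets Jitter = 1 and removes its equation (Jitter <- -2Retries + Latency + 3).
Throughput = -Latency - 3Jitter + 1  [with Latency=4, Jitter=1]  = -6

-6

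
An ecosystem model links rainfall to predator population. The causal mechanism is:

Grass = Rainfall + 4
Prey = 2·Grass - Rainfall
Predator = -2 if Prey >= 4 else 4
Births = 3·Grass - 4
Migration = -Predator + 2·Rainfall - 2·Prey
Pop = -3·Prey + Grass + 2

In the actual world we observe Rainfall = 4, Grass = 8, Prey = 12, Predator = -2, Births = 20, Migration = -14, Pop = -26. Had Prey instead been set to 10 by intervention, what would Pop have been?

-20

The intervention breaks the incoming arrows to Prey: Prey = 2·Grass - Rainfall no longer applies, and Prey = 10.
Grass = Rainfall + 4  [with Rainfall=4]  = 8
Pop = -3·Prey + Grass + 2  [with Prey=10, Grass=8]  = -20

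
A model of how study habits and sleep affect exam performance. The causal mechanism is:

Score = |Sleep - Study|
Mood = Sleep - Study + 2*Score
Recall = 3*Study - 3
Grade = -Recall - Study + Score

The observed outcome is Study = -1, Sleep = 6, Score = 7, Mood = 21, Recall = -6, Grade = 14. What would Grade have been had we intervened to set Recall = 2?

6

The intervention breaks the incoming arrows to Recall: Recall = 3*Study - 3 no longer applies, and Recall = 2.
Score = |Sleep - Study|  [with Sleep=6, Study=-1]  = 7
Grade = -Recall - Study + Score  [with Recall=2, Study=-1, Score=7]  = 6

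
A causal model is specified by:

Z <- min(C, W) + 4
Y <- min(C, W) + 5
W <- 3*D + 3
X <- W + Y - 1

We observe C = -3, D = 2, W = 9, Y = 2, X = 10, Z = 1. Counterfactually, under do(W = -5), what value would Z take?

The intervention breaks the incoming arrows to W: W <- 3*D + 3 no longer applies, and W = -5.
Z = min(C, W) + 4  [with C=-3, W=-5]  = -1

-1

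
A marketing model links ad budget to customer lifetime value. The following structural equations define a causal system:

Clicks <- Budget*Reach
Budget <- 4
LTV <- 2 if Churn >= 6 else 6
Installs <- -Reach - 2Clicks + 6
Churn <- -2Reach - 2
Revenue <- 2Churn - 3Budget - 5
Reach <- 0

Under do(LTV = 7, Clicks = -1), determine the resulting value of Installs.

The joint intervention fixes LTV = 7, Clicks = -1, removing each variable's own equation.
Installs = -Reach - 2Clicks + 6  [with Reach=0, Clicks=-1]  = 8

8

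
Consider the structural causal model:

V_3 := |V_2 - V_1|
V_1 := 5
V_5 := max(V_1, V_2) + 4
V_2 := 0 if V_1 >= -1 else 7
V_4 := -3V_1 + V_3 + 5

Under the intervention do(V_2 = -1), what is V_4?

-4

Under do(V_2=-1), the mechanism V_2 := 0 if V_1 >= -1 else 7 is discarded; V_2 is fixed at -1.
V_3 = |V_2 - V_1|  [with V_2=-1, V_1=5]  = 6
V_4 = -3V_1 + V_3 + 5  [with V_1=5, V_3=6]  = -4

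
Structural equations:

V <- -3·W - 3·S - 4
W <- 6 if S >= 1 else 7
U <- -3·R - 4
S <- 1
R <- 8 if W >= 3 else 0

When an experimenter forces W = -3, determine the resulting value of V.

2

The intervention breaks the incoming arrows to W: W <- 6 if S >= 1 else 7 no longer applies, and W = -3.
V = -3·W - 3·S - 4  [with W=-3, S=1]  = 2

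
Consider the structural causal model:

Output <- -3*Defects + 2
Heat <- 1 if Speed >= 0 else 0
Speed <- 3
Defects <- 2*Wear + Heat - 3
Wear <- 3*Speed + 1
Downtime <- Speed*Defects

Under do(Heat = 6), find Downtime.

Under do(Heat=6), the mechanism Heat <- 1 if Speed >= 0 else 0 is discarded; Heat is fixed at 6.
Wear = 3*Speed + 1  [with Speed=3]  = 10
Defects = 2*Wear + Heat - 3  [with Wear=10, Heat=6]  = 23
Downtime = Speed*Defects  [with Speed=3, Defects=23]  = 69

69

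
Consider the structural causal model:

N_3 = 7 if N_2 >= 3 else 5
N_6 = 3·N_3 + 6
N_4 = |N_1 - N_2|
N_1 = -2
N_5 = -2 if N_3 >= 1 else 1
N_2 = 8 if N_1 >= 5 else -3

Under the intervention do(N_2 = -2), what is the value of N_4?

Under do(N_2=-2), the mechanism N_2 = 8 if N_1 >= 5 else -3 is discarded; N_2 is fixed at -2.
N_4 = |N_1 - N_2|  [with N_1=-2, N_2=-2]  = 0

0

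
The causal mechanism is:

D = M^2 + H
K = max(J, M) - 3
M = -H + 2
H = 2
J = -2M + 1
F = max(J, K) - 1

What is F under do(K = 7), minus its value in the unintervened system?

6

The intervention breaks the incoming arrows to K: K = max(J, M) - 3 no longer applies, and K = 7.
M = -H + 2  [with H=2]  = 0
J = -2M + 1  [with M=0]  = 1
F = max(J, K) - 1  [with J=1, K=7]  = 6
Without intervention: M = -H + 2  [with H=2]  = 0; J = -2M + 1  [with M=0]  = 1; K = max(J, M) - 3  [with J=1, M=0]  = -2; F = max(J, K) - 1  [with J=1, K=-2]  = 0.
Change = 6 − 0 = 6.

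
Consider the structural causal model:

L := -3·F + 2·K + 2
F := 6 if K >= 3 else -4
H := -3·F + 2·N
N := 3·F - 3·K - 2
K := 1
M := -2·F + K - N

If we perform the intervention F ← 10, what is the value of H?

do(F=10) replaces the equation F := 6 if K >= 3 else -4 with the constant F = 10.
N = 3·F - 3·K - 2  [with F=10, K=1]  = 25
H = -3·F + 2·N  [with F=10, N=25]  = 20

20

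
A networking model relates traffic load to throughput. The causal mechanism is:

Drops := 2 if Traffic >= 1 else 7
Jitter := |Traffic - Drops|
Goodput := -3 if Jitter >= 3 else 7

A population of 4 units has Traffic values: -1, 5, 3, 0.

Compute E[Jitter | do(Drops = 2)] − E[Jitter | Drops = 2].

0.25

do(Drops=2) breaks Drops's dependence on Traffic. With Drops=2 fixed, Jitter across the units is 3, 3, 1, 2, mean 2.25.
Conditioning on Drops=2 selects the 2 unit(s) with Traffic ∈ {5, 3}. Their Jitter values: 3, 1. Mean = 2.
Difference = 2.25 − 2 = 0.25.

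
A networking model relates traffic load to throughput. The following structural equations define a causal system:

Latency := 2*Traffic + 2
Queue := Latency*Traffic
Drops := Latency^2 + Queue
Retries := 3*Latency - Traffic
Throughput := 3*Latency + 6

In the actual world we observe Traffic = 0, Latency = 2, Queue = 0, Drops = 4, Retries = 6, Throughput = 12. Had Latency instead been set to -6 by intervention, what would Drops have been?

36

Under do(Latency=-6), the mechanism Latency := 2*Traffic + 2 is discarded; Latency is fixed at -6.
Queue = Latency*Traffic  [with Latency=-6, Traffic=0]  = 0
Drops = Latency^2 + Queue  [with Latency=-6, Queue=0]  = 36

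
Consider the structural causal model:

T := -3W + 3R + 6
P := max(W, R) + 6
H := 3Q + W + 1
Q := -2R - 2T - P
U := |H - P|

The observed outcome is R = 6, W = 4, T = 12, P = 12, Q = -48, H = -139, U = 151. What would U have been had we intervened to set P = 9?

139

The intervention breaks the incoming arrows to P: P := max(W, R) + 6 no longer applies, and P = 9.
T = -3W + 3R + 6  [with W=4, R=6]  = 12
Q = -2R - 2T - P  [with R=6, T=12, P=9]  = -45
H = 3Q + W + 1  [with Q=-45, W=4]  = -130
U = |H - P|  [with H=-130, P=9]  = 139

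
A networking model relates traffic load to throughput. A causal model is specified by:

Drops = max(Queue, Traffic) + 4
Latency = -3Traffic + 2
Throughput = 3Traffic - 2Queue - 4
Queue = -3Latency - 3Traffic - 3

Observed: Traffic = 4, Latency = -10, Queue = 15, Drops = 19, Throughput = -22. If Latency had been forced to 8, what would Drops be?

Under do(Latency=8), the mechanism Latency = -3Traffic + 2 is discarded; Latency is fixed at 8.
Queue = -3Latency - 3Traffic - 3  [with Latency=8, Traffic=4]  = -39
Drops = max(Queue, Traffic) + 4  [with Queue=-39, Traffic=4]  = 8

8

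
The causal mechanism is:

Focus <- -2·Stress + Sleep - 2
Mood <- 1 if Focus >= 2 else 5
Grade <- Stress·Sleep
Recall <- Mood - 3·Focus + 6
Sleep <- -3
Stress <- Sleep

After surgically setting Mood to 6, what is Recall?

9

Intervening sets Mood = 6 and removes its equation (Mood <- 1 if Focus >= 2 else 5).
Stress = Sleep  [with Sleep=-3]  = -3
Focus = -2·Stress + Sleep - 2  [with Stress=-3, Sleep=-3]  = 1
Recall = Mood - 3·Focus + 6  [with Mood=6, Focus=1]  = 9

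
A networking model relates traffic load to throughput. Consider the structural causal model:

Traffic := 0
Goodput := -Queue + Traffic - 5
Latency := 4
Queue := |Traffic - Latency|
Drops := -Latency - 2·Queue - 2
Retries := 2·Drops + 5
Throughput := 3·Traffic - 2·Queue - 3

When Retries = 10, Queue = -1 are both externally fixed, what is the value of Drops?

-4

Under do(Retries = 10, Queue = -1), each intervened variable's structural equation is replaced by its fixed value.
Drops = -Latency - 2·Queue - 2  [with Latency=4, Queue=-1]  = -4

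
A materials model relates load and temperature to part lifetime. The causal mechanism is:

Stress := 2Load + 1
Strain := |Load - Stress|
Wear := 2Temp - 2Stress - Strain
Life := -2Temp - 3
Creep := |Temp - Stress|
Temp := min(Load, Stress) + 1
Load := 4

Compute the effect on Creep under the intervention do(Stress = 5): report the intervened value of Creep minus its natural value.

-4

do(Stress=5) replaces the equation Stress := 2Load + 1 with the constant Stress = 5.
Temp = min(Load, Stress) + 1  [with Load=4, Stress=5]  = 5
Creep = |Temp - Stress|  [with Temp=5, Stress=5]  = 0
Without intervention: Stress = 2Load + 1  [with Load=4]  = 9; Temp = min(Load, Stress) + 1  [with Load=4, Stress=9]  = 5; Creep = |Temp - Stress|  [with Temp=5, Stress=9]  = 4.
Change = 0 − 4 = -4.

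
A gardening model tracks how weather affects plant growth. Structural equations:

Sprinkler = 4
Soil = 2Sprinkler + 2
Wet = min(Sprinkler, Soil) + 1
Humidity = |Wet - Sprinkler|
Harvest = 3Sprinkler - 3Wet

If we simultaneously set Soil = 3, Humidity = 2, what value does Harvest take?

0

Setting Soil = 3, Humidity = 2 by intervention discards those variables' equations.
Wet = min(Sprinkler, Soil) + 1  [with Sprinkler=4, Soil=3]  = 4
Harvest = 3Sprinkler - 3Wet  [with Sprinkler=4, Wet=4]  = 0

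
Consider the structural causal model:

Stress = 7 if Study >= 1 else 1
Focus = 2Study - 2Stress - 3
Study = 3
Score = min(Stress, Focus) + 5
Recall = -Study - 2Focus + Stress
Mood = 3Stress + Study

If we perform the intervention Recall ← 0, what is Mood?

24

do(Recall=0) replaces the equation Recall = -Study - 2Focus + Stress with the constant Recall = 0.
Since Mood is not a descendant of the intervened variable, it is unaffected.
Stress = 7 if Study >= 1 else 1  [with Study=3]  = 7
Mood = 3Stress + Study  [with Stress=7, Study=3]  = 24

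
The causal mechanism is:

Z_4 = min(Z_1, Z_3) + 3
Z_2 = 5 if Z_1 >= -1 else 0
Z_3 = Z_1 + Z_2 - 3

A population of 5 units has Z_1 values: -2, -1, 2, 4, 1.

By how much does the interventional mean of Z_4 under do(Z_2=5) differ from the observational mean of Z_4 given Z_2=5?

Under do(Z_2=5), Z_2's equation is replaced by Z_2=5 for every unit. Per-unit Z_4: 1, 2, 5, 7, 4. Mean = 3.8.
E[Z_4|Z_2=5] averages over only the 4 units with Z_2=5 (Z_1 = -1, 2, 4, 1): Z_4 = 2, 5, 7, 4, mean 4.5.
Difference = 3.8 − 4.5 = -0.7.

-0.7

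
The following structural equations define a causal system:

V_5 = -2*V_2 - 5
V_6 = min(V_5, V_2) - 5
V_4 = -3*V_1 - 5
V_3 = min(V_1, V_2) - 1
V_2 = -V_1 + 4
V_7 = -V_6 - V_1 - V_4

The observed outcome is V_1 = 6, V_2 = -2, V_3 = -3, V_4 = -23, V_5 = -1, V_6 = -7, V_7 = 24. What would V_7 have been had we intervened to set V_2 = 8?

43

Under do(V_2=8), the mechanism V_2 = -V_1 + 4 is discarded; V_2 is fixed at 8.
V_4 = -3*V_1 - 5  [with V_1=6]  = -23
V_5 = -2*V_2 - 5  [with V_2=8]  = -21
V_6 = min(V_5, V_2) - 5  [with V_5=-21, V_2=8]  = -26
V_7 = -V_6 - V_1 - V_4  [with V_6=-26, V_1=6, V_4=-23]  = 43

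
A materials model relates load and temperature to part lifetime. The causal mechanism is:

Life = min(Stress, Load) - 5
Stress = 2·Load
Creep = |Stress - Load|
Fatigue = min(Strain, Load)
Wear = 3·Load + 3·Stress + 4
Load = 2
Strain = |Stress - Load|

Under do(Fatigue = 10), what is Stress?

do(Fatigue=10) replaces the equation Fatigue = min(Strain, Load) with the constant Fatigue = 10.
Stress is not downstream of the intervention, so its value is determined by the original equations.
Stress = 2·Load  [with Load=2]  = 4

4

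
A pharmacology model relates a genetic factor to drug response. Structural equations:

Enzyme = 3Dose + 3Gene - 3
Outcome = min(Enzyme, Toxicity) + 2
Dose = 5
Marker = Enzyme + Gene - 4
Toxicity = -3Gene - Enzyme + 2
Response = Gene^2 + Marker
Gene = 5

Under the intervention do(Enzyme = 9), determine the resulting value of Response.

do(Enzyme=9) replaces the equation Enzyme = 3Dose + 3Gene - 3 with the constant Enzyme = 9.
Marker = Enzyme + Gene - 4  [with Enzyme=9, Gene=5]  = 10
Response = Gene^2 + Marker  [with Gene=5, Marker=10]  = 35

35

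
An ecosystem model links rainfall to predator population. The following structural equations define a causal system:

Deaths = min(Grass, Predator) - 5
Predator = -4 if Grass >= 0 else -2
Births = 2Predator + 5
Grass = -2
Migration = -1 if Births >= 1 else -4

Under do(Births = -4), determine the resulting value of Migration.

do(Births=-4) replaces the equation Births = 2Predator + 5 with the constant Births = -4.
Migration = -1 if Births >= 1 else -4  [with Births=-4]  = -4

-4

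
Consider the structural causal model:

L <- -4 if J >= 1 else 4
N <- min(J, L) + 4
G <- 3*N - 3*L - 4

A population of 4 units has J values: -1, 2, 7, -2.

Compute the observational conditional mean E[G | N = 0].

E[G|N=0] averages over only the 2 units with N=0 (J = 2, 7): G = 8, 8, mean 8.

8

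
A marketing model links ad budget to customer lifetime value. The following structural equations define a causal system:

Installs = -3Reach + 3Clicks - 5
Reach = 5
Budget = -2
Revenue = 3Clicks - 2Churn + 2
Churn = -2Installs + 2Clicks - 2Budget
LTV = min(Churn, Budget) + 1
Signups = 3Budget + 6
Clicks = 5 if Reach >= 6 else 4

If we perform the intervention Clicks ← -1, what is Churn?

48

The intervention breaks the incoming arrows to Clicks: Clicks = 5 if Reach >= 6 else 4 no longer applies, and Clicks = -1.
Installs = -3Reach + 3Clicks - 5  [with Reach=5, Clicks=-1]  = -23
Churn = -2Installs + 2Clicks - 2Budget  [with Installs=-23, Clicks=-1, Budget=-2]  = 48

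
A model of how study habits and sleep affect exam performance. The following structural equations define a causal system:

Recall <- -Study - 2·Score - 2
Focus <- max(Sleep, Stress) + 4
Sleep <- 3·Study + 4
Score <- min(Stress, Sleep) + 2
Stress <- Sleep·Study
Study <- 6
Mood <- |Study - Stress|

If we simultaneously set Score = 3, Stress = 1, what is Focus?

Under do(Score = 3, Stress = 1), each intervened variable's structural equation is replaced by its fixed value.
Sleep = 3·Study + 4  [with Study=6]  = 22
Focus = max(Sleep, Stress) + 4  [with Sleep=22, Stress=1]  = 26

26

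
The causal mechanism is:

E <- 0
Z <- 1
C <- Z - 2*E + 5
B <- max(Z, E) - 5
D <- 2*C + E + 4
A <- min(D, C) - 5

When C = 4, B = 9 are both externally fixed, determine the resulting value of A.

Setting C = 4, B = 9 by intervention discards those variables' equations.
D = 2*C + E + 4  [with C=4, E=0]  = 12
A = min(D, C) - 5  [with D=12, C=4]  = -1

-1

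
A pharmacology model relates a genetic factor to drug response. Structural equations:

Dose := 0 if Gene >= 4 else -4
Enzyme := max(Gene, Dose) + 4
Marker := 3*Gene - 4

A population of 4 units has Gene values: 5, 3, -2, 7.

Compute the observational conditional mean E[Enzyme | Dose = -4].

4.5

Conditioning on Dose=-4 selects the 2 unit(s) with Gene ∈ {3, -2}. Their Enzyme values: 7, 2. Mean = 4.5.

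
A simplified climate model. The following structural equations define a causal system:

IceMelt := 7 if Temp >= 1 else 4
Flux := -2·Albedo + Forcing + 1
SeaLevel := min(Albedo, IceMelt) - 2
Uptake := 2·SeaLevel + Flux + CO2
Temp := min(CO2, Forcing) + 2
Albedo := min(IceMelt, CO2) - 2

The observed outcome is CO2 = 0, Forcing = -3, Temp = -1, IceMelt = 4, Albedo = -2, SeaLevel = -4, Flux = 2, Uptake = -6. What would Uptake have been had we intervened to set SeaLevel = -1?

0

Intervening sets SeaLevel = -1 and removes its equation (SeaLevel := min(Albedo, IceMelt) - 2).
Temp = min(CO2, Forcing) + 2  [with CO2=0, Forcing=-3]  = -1
IceMelt = 7 if Temp >= 1 else 4  [with Temp=-1]  = 4
Albedo = min(IceMelt, CO2) - 2  [with IceMelt=4, CO2=0]  = -2
Flux = -2·Albedo + Forcing + 1  [with Albedo=-2, Forcing=-3]  = 2
Uptake = 2·SeaLevel + Flux + CO2  [with SeaLevel=-1, Flux=2, CO2=0]  = 0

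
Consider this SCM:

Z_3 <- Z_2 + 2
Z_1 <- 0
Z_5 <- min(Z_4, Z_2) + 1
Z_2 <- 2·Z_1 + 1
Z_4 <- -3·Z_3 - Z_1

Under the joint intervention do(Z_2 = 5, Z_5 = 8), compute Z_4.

-21

The joint intervention fixes Z_2 = 5, Z_5 = 8, removing each variable's own equation.
Z_3 = Z_2 + 2  [with Z_2=5]  = 7
Z_4 = -3·Z_3 - Z_1  [with Z_3=7, Z_1=0]  = -21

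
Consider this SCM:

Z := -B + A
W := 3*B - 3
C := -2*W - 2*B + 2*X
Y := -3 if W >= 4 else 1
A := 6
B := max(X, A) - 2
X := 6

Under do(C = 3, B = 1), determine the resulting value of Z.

Under do(C = 3, B = 1), each intervened variable's structural equation is replaced by its fixed value.
Z = -B + A  [with B=1, A=6]  = 5

5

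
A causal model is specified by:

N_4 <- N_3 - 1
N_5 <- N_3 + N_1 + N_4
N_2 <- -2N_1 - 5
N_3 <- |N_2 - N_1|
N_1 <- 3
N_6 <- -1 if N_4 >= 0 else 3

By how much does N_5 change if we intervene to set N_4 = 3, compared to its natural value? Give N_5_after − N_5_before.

-10

Intervening sets N_4 = 3 and removes its equation (N_4 <- N_3 - 1).
N_2 = -2N_1 - 5  [with N_1=3]  = -11
N_3 = |N_2 - N_1|  [with N_2=-11, N_1=3]  = 14
N_5 = N_3 + N_1 + N_4  [with N_3=14, N_1=3, N_4=3]  = 20
Without intervention: N_2 = -2N_1 - 5  [with N_1=3]  = -11; N_3 = |N_2 - N_1|  [with N_2=-11, N_1=3]  = 14; N_4 = N_3 - 1  [with N_3=14]  = 13; N_5 = N_3 + N_1 + N_4  [with N_3=14, N_1=3, N_4=13]  = 30.
Change = 20 − 30 = -10.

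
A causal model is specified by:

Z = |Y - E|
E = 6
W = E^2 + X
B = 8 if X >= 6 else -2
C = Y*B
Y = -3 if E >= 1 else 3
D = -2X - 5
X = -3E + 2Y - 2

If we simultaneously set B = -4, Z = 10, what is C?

12

Under do(B = -4, Z = 10), each intervened variable's structural equation is replaced by its fixed value.
Y = -3 if E >= 1 else 3  [with E=6]  = -3
C = Y*B  [with Y=-3, B=-4]  = 12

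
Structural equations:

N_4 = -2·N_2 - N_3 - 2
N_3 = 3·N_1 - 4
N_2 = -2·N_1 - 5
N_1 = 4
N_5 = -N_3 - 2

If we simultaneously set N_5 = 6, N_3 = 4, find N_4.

Under do(N_5 = 6, N_3 = 4), each intervened variable's structural equation is replaced by its fixed value.
N_2 = -2·N_1 - 5  [with N_1=4]  = -13
N_4 = -2·N_2 - N_3 - 2  [with N_2=-13, N_3=4]  = 20

20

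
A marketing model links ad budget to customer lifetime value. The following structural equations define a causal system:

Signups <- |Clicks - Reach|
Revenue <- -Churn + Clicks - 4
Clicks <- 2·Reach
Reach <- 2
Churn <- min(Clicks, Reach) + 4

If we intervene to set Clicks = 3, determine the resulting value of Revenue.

-7

do(Clicks=3) replaces the equation Clicks <- 2·Reach with the constant Clicks = 3.
Churn = min(Clicks, Reach) + 4  [with Clicks=3, Reach=2]  = 6
Revenue = -Churn + Clicks - 4  [with Churn=6, Clicks=3]  = -7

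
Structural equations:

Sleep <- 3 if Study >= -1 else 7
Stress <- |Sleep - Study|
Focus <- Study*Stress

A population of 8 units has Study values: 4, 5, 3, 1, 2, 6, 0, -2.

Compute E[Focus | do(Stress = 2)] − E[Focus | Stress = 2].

Under do(Stress=2), Stress's equation is replaced by Stress=2 for every unit. Per-unit Focus: 8, 10, 6, 2, 4, 12, 0, -4. Mean = 4.75.
E[Focus|Stress=2] averages over only the 2 units with Stress=2 (Study = 5, 1): Focus = 10, 2, mean 6.
Difference = 4.75 − 6 = -1.25.

-1.25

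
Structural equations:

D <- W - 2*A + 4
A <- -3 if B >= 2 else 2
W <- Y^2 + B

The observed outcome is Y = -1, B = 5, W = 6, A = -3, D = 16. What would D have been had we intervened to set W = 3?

13

do(W=3) replaces the equation W <- Y^2 + B with the constant W = 3.
A = -3 if B >= 2 else 2  [with B=5]  = -3
D = W - 2*A + 4  [with W=3, A=-3]  = 13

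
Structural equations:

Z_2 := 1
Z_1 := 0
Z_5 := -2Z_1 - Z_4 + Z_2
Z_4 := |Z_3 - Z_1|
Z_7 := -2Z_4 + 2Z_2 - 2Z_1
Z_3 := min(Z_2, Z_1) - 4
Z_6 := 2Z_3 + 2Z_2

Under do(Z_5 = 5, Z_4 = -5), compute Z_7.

12

Setting Z_5 = 5, Z_4 = -5 by intervention discards those variables' equations.
Z_7 = -2Z_4 + 2Z_2 - 2Z_1  [with Z_4=-5, Z_2=1, Z_1=0]  = 12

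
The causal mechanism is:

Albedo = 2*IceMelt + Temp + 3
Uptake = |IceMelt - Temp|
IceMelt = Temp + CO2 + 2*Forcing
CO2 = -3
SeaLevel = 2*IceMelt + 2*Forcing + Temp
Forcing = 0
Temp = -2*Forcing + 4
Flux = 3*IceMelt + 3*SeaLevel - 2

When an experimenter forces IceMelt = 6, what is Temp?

Under do(IceMelt=6), the mechanism IceMelt = Temp + CO2 + 2*Forcing is discarded; IceMelt is fixed at 6.
Since Temp is not a descendant of the intervened variable, it is unaffected.
Temp = -2*Forcing + 4  [with Forcing=0]  = 4

4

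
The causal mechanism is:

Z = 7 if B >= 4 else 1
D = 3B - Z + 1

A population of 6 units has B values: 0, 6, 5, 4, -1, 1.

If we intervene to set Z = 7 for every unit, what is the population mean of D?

1.5

The intervention sets Z=7 in all 6 units regardless of B. Recomputing D per unit gives -6, 12, 9, 6, -9, -3; average 1.5.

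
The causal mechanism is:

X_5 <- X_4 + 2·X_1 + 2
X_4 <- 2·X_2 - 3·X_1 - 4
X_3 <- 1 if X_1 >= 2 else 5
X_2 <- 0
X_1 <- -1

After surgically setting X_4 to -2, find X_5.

-2

Intervening sets X_4 = -2 and removes its equation (X_4 <- 2·X_2 - 3·X_1 - 4).
X_5 = X_4 + 2·X_1 + 2  [with X_4=-2, X_1=-1]  = -2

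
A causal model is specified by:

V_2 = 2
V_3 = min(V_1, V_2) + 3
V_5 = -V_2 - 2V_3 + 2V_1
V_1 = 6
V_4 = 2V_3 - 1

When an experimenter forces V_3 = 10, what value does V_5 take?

-10

do(V_3=10) replaces the equation V_3 = min(V_1, V_2) + 3 with the constant V_3 = 10.
V_5 = -V_2 - 2V_3 + 2V_1  [with V_2=2, V_3=10, V_1=6]  = -10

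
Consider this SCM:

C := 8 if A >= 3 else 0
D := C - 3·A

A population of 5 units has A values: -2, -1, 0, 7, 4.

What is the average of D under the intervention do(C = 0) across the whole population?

Under do(C=0), C's equation is replaced by C=0 for every unit. Per-unit D: 6, 3, 0, -21, -12. Mean = -4.8.

-4.8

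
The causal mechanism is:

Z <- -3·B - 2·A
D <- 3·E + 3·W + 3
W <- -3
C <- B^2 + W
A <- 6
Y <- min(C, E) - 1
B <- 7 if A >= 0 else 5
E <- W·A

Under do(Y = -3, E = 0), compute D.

-6

Under do(Y = -3, E = 0), each intervened variable's structural equation is replaced by its fixed value.
D = 3·E + 3·W + 3  [with E=0, W=-3]  = -6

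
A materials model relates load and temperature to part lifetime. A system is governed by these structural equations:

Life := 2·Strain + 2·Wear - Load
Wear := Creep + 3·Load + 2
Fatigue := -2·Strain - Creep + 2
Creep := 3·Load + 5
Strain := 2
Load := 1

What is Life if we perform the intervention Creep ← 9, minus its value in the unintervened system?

The intervention breaks the incoming arrows to Creep: Creep := 3·Load + 5 no longer applies, and Creep = 9.
Wear = Creep + 3·Load + 2  [with Creep=9, Load=1]  = 14
Life = 2·Strain + 2·Wear - Load  [with Strain=2, Wear=14, Load=1]  = 31
Without intervention: Creep = 3·Load + 5  [with Load=1]  = 8; Wear = Creep + 3·Load + 2  [with Creep=8, Load=1]  = 13; Life = 2·Strain + 2·Wear - Load  [with Strain=2, Wear=13, Load=1]  = 29.
Change = 31 − 29 = 2.

2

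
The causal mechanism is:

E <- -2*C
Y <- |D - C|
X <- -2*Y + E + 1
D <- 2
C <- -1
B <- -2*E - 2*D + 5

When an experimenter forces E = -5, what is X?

-10

Intervening sets E = -5 and removes its equation (E <- -2*C).
Y = |D - C|  [with D=2, C=-1]  = 3
X = -2*Y + E + 1  [with Y=3, E=-5]  = -10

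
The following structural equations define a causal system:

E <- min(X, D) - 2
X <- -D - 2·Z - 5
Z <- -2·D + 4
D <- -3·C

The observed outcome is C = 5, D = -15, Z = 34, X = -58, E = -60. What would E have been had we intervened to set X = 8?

-17

Intervening sets X = 8 and removes its equation (X <- -D - 2·Z - 5).
D = -3·C  [with C=5]  = -15
E = min(X, D) - 2  [with X=8, D=-15]  = -17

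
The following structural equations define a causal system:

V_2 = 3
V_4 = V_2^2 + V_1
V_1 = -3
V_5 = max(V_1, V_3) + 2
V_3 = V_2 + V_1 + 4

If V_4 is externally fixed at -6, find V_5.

6

Intervening sets V_4 = -6 and removes its equation (V_4 = V_2^2 + V_1).
No directed path runs from V_4 to V_5, so V_5 keeps its natural value.
V_3 = V_2 + V_1 + 4  [with V_2=3, V_1=-3]  = 4
V_5 = max(V_1, V_3) + 2  [with V_1=-3, V_3=4]  = 6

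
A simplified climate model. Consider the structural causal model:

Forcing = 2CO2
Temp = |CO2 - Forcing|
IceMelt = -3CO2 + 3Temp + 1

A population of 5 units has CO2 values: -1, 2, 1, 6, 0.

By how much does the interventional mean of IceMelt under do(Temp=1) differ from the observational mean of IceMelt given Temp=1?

do(Temp=1) breaks Temp's dependence on CO2. With Temp=1 fixed, IceMelt across the units is 7, -2, 1, -14, 4, mean -0.8.
Conditioning on Temp=1 selects the 2 unit(s) with CO2 ∈ {-1, 1}. Their IceMelt values: 7, 1. Mean = 4.
Difference = -0.8 − 4 = -4.8.

-4.8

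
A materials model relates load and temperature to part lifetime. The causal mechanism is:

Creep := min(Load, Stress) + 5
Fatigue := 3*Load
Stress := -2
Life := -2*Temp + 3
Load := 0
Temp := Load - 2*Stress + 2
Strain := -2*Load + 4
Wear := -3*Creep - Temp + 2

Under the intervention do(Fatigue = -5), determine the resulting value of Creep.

3

The intervention breaks the incoming arrows to Fatigue: Fatigue := 3*Load no longer applies, and Fatigue = -5.
Creep is not downstream of the intervention, so its value is determined by the original equations.
Creep = min(Load, Stress) + 5  [with Load=0, Stress=-2]  = 3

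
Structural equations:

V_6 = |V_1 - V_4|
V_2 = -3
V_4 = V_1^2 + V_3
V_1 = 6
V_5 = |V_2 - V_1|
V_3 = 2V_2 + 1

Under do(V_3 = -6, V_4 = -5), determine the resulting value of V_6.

Setting V_3 = -6, V_4 = -5 by intervention discards those variables' equations.
V_6 = |V_1 - V_4|  [with V_1=6, V_4=-5]  = 11

11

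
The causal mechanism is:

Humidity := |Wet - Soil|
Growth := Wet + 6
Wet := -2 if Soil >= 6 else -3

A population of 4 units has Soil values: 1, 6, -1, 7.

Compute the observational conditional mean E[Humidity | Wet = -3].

3

Conditioning on Wet=-3 selects the 2 unit(s) with Soil ∈ {1, -1}. Their Humidity values: 4, 2. Mean = 3.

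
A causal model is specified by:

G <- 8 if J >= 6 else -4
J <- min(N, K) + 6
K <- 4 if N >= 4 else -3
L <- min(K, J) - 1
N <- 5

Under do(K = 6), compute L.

5

Under do(K=6), the mechanism K <- 4 if N >= 4 else -3 is discarded; K is fixed at 6.
J = min(N, K) + 6  [with N=5, K=6]  = 11
L = min(K, J) - 1  [with K=6, J=11]  = 5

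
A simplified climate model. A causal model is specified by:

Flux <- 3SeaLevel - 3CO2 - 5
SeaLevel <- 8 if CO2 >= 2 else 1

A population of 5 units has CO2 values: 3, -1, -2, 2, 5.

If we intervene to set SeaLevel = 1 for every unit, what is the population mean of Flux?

-6.2

do(SeaLevel=1) breaks SeaLevel's dependence on CO2. With SeaLevel=1 fixed, Flux across the units is -11, 1, 4, -8, -17, mean -6.2.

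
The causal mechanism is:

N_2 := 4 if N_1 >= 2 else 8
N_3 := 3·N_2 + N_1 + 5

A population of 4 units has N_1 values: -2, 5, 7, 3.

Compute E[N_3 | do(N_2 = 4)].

20.25

The intervention sets N_2=4 in all 4 units regardless of N_1. Recomputing N_3 per unit gives 15, 22, 24, 20; average 20.25.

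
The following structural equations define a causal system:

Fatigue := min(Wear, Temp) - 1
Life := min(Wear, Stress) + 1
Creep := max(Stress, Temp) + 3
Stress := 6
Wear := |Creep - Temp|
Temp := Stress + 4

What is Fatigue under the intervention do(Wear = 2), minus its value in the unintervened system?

-1

Intervening sets Wear = 2 and removes its equation (Wear := |Creep - Temp|).
Temp = Stress + 4  [with Stress=6]  = 10
Fatigue = min(Wear, Temp) - 1  [with Wear=2, Temp=10]  = 1
Without intervention: Temp = Stress + 4  [with Stress=6]  = 10; Creep = max(Stress, Temp) + 3  [with Stress=6, Temp=10]  = 13; Wear = |Creep - Temp|  [with Creep=13, Temp=10]  = 3; Fatigue = min(Wear, Temp) - 1  [with Wear=3, Temp=10]  = 2.
Change = 1 − 2 = -1.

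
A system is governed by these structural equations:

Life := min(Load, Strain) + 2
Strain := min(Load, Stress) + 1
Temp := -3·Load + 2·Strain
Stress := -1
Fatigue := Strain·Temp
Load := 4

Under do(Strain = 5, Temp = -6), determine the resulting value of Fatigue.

-30

Setting Strain = 5, Temp = -6 by intervention discards those variables' equations.
Fatigue = Strain·Temp  [with Strain=5, Temp=-6]  = -30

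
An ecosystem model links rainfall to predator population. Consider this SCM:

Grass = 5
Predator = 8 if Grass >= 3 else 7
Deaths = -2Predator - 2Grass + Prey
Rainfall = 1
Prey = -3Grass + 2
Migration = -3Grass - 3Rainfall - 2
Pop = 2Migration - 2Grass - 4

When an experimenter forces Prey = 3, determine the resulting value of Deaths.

do(Prey=3) replaces the equation Prey = -3Grass + 2 with the constant Prey = 3.
Predator = 8 if Grass >= 3 else 7  [with Grass=5]  = 8
Deaths = -2Predator - 2Grass + Prey  [with Predator=8, Grass=5, Prey=3]  = -23

-23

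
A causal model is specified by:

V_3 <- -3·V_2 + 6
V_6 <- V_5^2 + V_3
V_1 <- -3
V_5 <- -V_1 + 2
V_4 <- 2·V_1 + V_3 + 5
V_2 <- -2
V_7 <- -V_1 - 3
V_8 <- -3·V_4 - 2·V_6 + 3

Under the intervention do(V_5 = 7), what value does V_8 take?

do(V_5=7) replaces the equation V_5 <- -V_1 + 2 with the constant V_5 = 7.
V_3 = -3·V_2 + 6  [with V_2=-2]  = 12
V_4 = 2·V_1 + V_3 + 5  [with V_1=-3, V_3=12]  = 11
V_6 = V_5^2 + V_3  [with V_5=7, V_3=12]  = 61
V_8 = -3·V_4 - 2·V_6 + 3  [with V_4=11, V_6=61]  = -152

-152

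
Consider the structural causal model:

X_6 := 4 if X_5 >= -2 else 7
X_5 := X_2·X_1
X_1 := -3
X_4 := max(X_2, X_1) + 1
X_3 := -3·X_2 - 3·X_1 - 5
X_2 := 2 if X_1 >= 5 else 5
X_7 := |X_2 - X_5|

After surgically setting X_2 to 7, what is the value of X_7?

Under do(X_2=7), the mechanism X_2 := 2 if X_1 >= 5 else 5 is discarded; X_2 is fixed at 7.
X_5 = X_2·X_1  [with X_2=7, X_1=-3]  = -21
X_7 = |X_2 - X_5|  [with X_2=7, X_5=-21]  = 28

28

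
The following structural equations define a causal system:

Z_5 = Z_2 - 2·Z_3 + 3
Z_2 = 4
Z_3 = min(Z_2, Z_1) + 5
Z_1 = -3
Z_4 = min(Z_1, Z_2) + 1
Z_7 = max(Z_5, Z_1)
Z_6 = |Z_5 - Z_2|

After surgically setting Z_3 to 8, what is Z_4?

-2

The intervention breaks the incoming arrows to Z_3: Z_3 = min(Z_2, Z_1) + 5 no longer applies, and Z_3 = 8.
Z_4 is not downstream of the intervention, so its value is determined by the original equations.
Z_4 = min(Z_1, Z_2) + 1  [with Z_1=-3, Z_2=4]  = -2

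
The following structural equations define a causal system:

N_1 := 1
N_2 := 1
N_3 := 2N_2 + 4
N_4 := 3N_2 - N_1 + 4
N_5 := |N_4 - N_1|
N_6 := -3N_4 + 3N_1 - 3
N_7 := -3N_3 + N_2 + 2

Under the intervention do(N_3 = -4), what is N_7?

The intervention breaks the incoming arrows to N_3: N_3 := 2N_2 + 4 no longer applies, and N_3 = -4.
N_7 = -3N_3 + N_2 + 2  [with N_3=-4, N_2=1]  = 15

15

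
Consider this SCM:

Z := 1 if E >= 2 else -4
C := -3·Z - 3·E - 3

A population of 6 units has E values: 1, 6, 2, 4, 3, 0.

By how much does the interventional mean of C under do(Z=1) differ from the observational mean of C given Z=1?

3.25

do(Z=1) breaks Z's dependence on E. With Z=1 fixed, C across the units is -9, -24, -12, -18, -15, -6, mean -14.
E[C|Z=1] averages over only the 4 units with Z=1 (E = 6, 2, 4, 3): C = -24, -12, -18, -15, mean -17.25.
Difference = -14 − (-17.25) = 3.25.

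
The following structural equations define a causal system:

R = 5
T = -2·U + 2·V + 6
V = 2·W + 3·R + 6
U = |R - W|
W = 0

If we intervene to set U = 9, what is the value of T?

Intervening sets U = 9 and removes its equation (U = |R - W|).
V = 2·W + 3·R + 6  [with W=0, R=5]  = 21
T = -2·U + 2·V + 6  [with U=9, V=21]  = 30

30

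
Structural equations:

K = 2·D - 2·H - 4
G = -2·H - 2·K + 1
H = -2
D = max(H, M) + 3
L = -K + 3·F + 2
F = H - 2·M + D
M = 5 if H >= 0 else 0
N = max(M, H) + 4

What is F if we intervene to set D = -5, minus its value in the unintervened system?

The intervention breaks the incoming arrows to D: D = max(H, M) + 3 no longer applies, and D = -5.
M = 5 if H >= 0 else 0  [with H=-2]  = 0
F = H - 2·M + D  [with H=-2, M=0, D=-5]  = -7
Without intervention: M = 5 if H >= 0 else 0  [with H=-2]  = 0; D = max(H, M) + 3  [with H=-2, M=0]  = 3; F = H - 2·M + D  [with H=-2, M=0, D=3]  = 1.
Change = -7 − 1 = -8.

-8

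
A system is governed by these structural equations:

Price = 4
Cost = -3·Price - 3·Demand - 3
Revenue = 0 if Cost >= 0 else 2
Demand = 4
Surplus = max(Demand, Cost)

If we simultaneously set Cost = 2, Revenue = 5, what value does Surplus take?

4

Setting Cost = 2, Revenue = 5 by intervention discards those variables' equations.
Surplus = max(Demand, Cost)  [with Demand=4, Cost=2]  = 4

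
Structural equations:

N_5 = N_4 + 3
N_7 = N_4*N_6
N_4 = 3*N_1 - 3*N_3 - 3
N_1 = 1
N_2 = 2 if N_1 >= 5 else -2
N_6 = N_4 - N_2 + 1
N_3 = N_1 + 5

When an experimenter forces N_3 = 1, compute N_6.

The intervention breaks the incoming arrows to N_3: N_3 = N_1 + 5 no longer applies, and N_3 = 1.
N_2 = 2 if N_1 >= 5 else -2  [with N_1=1]  = -2
N_4 = 3*N_1 - 3*N_3 - 3  [with N_1=1, N_3=1]  = -3
N_6 = N_4 - N_2 + 1  [with N_4=-3, N_2=-2]  = 0

0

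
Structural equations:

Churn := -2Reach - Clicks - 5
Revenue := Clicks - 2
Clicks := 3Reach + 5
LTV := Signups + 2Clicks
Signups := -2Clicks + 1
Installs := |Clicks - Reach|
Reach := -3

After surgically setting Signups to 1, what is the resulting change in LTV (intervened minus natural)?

The intervention breaks the incoming arrows to Signups: Signups := -2Clicks + 1 no longer applies, and Signups = 1.
Clicks = 3Reach + 5  [with Reach=-3]  = -4
LTV = Signups + 2Clicks  [with Signups=1, Clicks=-4]  = -7
Without intervention: Clicks = 3Reach + 5  [with Reach=-3]  = -4; Signups = -2Clicks + 1  [with Clicks=-4]  = 9; LTV = Signups + 2Clicks  [with Signups=9, Clicks=-4]  = 1.
Change = -7 − 1 = -8.

-8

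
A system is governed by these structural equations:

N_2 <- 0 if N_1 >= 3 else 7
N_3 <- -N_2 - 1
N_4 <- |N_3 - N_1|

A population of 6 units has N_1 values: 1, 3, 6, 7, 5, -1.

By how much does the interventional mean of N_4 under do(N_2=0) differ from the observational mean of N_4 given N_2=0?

The intervention sets N_2=0 in all 6 units regardless of N_1. Recomputing N_4 per unit gives 2, 4, 7, 8, 6, 0; average 4.5.
Observing N_2=0 restricts to units where N_2's equation naturally yields 0: N_1 ∈ {3, 6, 7, 5}. In that subpopulation N_4 = 4, 7, 8, 6, mean 6.25.
Difference = 4.5 − 6.25 = -1.75.

-1.75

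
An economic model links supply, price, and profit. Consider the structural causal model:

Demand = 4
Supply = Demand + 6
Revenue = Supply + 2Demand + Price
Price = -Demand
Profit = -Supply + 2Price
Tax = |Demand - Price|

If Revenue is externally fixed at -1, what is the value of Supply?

Under do(Revenue=-1), the mechanism Revenue = Supply + 2Demand + Price is discarded; Revenue is fixed at -1.
Since Supply is not a descendant of the intervened variable, it is unaffected.
Supply = Demand + 6  [with Demand=4]  = 10

10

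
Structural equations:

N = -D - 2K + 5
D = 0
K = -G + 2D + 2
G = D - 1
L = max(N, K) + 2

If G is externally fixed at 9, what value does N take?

Under do(G=9), the mechanism G = D - 1 is discarded; G is fixed at 9.
K = -G + 2D + 2  [with G=9, D=0]  = -7
N = -D - 2K + 5  [with D=0, K=-7]  = 19

19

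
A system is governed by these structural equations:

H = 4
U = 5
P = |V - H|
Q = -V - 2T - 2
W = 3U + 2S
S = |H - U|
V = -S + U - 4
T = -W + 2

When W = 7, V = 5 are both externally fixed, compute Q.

The joint intervention fixes W = 7, V = 5, removing each variable's own equation.
T = -W + 2  [with W=7]  = -5
Q = -V - 2T - 2  [with V=5, T=-5]  = 3

3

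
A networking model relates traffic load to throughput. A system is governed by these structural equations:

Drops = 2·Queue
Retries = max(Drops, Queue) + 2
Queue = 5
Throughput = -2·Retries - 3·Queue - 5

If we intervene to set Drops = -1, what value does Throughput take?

Under do(Drops=-1), the mechanism Drops = 2·Queue is discarded; Drops is fixed at -1.
Retries = max(Drops, Queue) + 2  [with Drops=-1, Queue=5]  = 7
Throughput = -2·Retries - 3·Queue - 5  [with Retries=7, Queue=5]  = -34

-34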